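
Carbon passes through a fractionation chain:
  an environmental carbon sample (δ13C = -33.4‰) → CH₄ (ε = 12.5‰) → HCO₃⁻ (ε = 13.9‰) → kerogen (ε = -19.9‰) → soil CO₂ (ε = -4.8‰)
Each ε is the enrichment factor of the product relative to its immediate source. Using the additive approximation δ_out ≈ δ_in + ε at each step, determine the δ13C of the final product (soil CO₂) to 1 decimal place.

-31.7‰

step 1: δ ≈ -33.4 + (12.5) = -20.9‰
step 2: δ ≈ -20.9 + (13.9) = -7.0‰
step 3: δ ≈ -7.0 + (-19.9) = -26.9‰
step 4: δ ≈ -26.9 + (-4.8) = -31.7‰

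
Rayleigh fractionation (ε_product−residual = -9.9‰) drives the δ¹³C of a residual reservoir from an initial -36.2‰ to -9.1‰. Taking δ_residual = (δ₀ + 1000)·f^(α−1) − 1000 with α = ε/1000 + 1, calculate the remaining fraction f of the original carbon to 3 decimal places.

α − 1 = ε/1000 = -0.0099
(δ_res + 1000)/(δ₀ + 1000) = (-9.1 + 1000)/(-36.2 + 1000) = 990.9/963.8 = 1.028118
f = 1.028118^(1/-0.0099) = exp(ln(1.028118)/-0.0099) = exp(0.02773/-0.0099)
f = exp(-2.8010) = 0.0607

0.061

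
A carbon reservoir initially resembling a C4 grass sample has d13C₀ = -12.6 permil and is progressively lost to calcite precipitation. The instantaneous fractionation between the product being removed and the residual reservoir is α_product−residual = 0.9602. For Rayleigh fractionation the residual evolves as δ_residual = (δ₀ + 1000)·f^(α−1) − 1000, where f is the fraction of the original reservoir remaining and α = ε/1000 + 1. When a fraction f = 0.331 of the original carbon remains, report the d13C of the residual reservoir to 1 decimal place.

31.8 permil

Rayleigh residual: δ_res = (δ₀ + 1000)·f^(α−1) − 1000
α − 1 = -0.03980
f^(α−1) = 0.331^(-0.03980) = 1.044987
δ_res = (-12.6 + 1000) × 1.044987 − 1000 = 1031.820 − 1000 = 31.82 permil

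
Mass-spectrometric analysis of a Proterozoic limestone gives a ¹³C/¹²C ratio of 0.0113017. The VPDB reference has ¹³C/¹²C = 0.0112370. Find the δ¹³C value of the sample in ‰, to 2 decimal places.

5.76‰

δ¹³C = (R_sample / R_standard − 1) × 1000
R_sample / R_standard = 0.0113017 / 0.0112370 = 1.005758
δ¹³C = (1.005758 − 1) × 1000 = 5.758‰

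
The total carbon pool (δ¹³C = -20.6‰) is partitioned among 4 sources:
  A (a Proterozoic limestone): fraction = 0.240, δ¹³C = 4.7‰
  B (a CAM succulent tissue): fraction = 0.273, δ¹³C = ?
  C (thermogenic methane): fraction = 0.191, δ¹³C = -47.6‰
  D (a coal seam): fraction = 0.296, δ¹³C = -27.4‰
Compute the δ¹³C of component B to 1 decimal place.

Isotope mass balance: δ_bulk = Σ fᵢ·δᵢ.
-20.6 = 0.240×(4.7) + 0.273×δ_B + 0.191×(-47.6) + 0.296×(-27.4)
0.273·δ_B = -20.6 − (-16.074) = -4.526
δ_B = -4.526 / 0.273 = -16.58‰

-16.6‰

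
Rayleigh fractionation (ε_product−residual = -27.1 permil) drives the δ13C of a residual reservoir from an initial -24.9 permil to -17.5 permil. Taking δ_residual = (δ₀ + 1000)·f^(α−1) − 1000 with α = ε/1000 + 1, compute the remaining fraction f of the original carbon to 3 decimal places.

0.757

α − 1 = ε/1000 = -0.0271
(δ_res + 1000)/(δ₀ + 1000) = (-17.5 + 1000)/(-24.9 + 1000) = 982.5/975.1 = 1.007589
f = 1.007589^(1/-0.0271) = exp(ln(1.007589)/-0.0271) = exp(0.00756/-0.0271)
f = exp(-0.2790) = 0.7566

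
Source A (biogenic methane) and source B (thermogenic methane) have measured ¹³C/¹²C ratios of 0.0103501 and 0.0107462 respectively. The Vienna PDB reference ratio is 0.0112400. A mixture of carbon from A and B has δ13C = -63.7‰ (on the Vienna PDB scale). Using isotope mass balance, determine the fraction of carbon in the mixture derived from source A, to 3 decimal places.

δ_A = (0.0103501/0.0112400 − 1)×1000 = (0.920827 − 1)×1000 = -79.173‰
δ_B = (0.0107462/0.0112400 − 1)×1000 = (0.956068 − 1)×1000 = -43.932‰
f_A = (δ_mix − δ_B)/(δ_A − δ_B) = (-63.7 − (-43.932))/(-79.173 − (-43.932))
f_A = -19.768 / -35.240 = 0.5609

0.561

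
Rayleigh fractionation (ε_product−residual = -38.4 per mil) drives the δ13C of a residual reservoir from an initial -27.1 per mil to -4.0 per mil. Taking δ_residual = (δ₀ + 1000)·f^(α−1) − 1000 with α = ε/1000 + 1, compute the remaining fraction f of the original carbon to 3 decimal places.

0.543

α − 1 = ε/1000 = -0.0384
(δ_res + 1000)/(δ₀ + 1000) = (-4.0 + 1000)/(-27.1 + 1000) = 996.0/972.9 = 1.023743
f = 1.023743^(1/-0.0384) = exp(ln(1.023743)/-0.0384) = exp(0.02347/-0.0384)
f = exp(-0.6111) = 0.5428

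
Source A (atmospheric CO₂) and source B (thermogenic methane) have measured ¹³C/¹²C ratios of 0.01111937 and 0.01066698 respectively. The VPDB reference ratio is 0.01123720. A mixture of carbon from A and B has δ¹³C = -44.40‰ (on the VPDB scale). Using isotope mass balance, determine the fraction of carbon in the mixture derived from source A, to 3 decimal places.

0.158

δ_A = (0.01111937/0.01123720 − 1)×1000 = (0.989514 − 1)×1000 = -10.486‰
δ_B = (0.01066698/0.01123720 − 1)×1000 = (0.949256 − 1)×1000 = -50.744‰
f_A = (δ_mix − δ_B)/(δ_A − δ_B) = (-44.40 − (-50.744))/(-10.486 − (-50.744))
f_A = 6.344 / 40.258 = 0.1576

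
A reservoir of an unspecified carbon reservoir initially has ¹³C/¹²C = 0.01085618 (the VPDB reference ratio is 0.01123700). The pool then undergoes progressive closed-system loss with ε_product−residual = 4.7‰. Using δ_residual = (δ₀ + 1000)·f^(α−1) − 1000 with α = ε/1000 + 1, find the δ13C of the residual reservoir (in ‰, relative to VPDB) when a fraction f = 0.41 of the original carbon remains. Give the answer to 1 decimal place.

-37.9‰

δ₀ = (0.01085618/0.01123700 − 1)×1000 = (0.966110 − 1)×1000 = -33.890‰
α − 1 = ε/1000 = 0.0047
f^(α−1) = 0.41^(0.0047) = 0.995818
δ_res = (-33.890 + 1000) × 0.995818 − 1000 = 962.070 − 1000 = -37.93‰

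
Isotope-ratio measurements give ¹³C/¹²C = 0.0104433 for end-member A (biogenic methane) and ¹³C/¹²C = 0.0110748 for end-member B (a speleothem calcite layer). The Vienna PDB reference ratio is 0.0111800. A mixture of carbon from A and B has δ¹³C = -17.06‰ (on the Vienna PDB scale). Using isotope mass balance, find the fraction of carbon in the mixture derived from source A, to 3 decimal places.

0.135

δ_A = (0.0104433/0.0111800 − 1)×1000 = (0.934106 − 1)×1000 = -65.894‰
δ_B = (0.0110748/0.0111800 − 1)×1000 = (0.990590 − 1)×1000 = -9.410‰
f_A = (δ_mix − δ_B)/(δ_A − δ_B) = (-17.06 − (-9.410))/(-65.894 − (-9.410))
f_A = -7.650 / -56.485 = 0.1354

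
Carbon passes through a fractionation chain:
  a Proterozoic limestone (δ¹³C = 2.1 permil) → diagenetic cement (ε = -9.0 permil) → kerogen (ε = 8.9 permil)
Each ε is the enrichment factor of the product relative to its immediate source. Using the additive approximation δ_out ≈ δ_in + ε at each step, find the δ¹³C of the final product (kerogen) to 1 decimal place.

step 1: δ ≈ 2.1 + (-9.0) = -6.9 permil
step 2: δ ≈ -6.9 + (8.9) = 2.0 permil

2.0 permil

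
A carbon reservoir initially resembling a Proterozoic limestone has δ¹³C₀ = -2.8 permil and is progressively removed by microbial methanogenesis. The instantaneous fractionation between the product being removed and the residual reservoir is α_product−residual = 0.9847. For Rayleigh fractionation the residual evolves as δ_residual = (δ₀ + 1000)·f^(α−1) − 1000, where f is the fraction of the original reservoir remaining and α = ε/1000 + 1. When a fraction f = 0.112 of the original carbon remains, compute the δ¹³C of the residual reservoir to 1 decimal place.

31.2 permil

Rayleigh residual: δ_res = (δ₀ + 1000)·f^(α−1) − 1000
α − 1 = -0.01530
f^(α−1) = 0.112^(-0.01530) = 1.034063
δ_res = (-2.8 + 1000) × 1.034063 − 1000 = 1031.168 − 1000 = 31.17 permil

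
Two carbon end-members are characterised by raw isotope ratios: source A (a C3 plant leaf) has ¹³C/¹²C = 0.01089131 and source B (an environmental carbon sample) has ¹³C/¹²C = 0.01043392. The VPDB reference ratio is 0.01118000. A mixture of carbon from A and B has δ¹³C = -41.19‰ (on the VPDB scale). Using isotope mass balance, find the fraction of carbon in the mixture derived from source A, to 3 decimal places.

0.624

δ_A = (0.01089131/0.01118000 − 1)×1000 = (0.974178 − 1)×1000 = -25.822‰
δ_B = (0.01043392/0.01118000 − 1)×1000 = (0.933267 − 1)×1000 = -66.733‰
f_A = (δ_mix − δ_B)/(δ_A − δ_B) = (-41.19 − (-66.733))/(-25.822 − (-66.733))
f_A = 25.543 / 40.911 = 0.6244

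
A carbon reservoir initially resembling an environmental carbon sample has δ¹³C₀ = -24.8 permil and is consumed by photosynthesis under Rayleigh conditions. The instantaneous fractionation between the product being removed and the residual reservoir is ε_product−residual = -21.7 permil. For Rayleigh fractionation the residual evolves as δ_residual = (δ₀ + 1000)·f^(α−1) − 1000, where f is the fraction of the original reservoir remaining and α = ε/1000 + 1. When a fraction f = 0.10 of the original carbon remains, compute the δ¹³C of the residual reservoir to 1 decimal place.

25.2 permil

Rayleigh residual: δ_res = (δ₀ + 1000)·f^(α−1) − 1000
α = ε/1000 + 1 = 0.97830, so α − 1 = -0.02170
f^(α−1) = 0.10^(-0.02170) = 1.051235
δ_res = (-24.8 + 1000) × 1.051235 − 1000 = 1025.165 − 1000 = 25.16 permil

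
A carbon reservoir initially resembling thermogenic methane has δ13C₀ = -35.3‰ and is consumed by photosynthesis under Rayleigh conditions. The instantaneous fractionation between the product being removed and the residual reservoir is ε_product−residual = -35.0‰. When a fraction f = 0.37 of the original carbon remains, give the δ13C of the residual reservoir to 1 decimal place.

Rayleigh residual: δ_res = (δ₀ + 1000)·f^(α−1) − 1000
α = ε/1000 + 1 = 0.96500, so α − 1 = -0.03500
f^(α−1) = 0.37^(-0.03500) = 1.035411
δ_res = (-35.3 + 1000) × 1.035411 − 1000 = 998.861 − 1000 = -1.14‰

-1.1‰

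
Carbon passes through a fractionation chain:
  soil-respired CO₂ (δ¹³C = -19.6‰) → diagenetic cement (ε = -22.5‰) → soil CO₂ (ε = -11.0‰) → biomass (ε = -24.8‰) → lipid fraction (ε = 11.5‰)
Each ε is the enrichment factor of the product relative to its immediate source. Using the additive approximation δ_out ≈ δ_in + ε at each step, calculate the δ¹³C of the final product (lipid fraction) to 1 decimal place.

step 1: δ ≈ -19.6 + (-22.5) = -42.1‰
step 2: δ ≈ -42.1 + (-11.0) = -53.1‰
step 3: δ ≈ -53.1 + (-24.8) = -77.9‰
step 4: δ ≈ -77.9 + (11.5) = -66.4‰

-66.4‰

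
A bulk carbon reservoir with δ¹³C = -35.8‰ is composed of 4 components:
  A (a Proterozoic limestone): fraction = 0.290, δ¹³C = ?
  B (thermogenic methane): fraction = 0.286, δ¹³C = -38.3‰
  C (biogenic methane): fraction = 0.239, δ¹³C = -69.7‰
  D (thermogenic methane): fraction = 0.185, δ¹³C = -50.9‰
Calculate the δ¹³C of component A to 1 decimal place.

4.2‰

Isotope mass balance: δ_bulk = Σ fᵢ·δᵢ.
-35.8 = 0.290×δ_A + 0.286×(-38.3) + 0.239×(-69.7) + 0.185×(-50.9)
0.290·δ_A = -35.8 − (-37.029) = 1.229
δ_A = 1.229 / 0.290 = 4.24‰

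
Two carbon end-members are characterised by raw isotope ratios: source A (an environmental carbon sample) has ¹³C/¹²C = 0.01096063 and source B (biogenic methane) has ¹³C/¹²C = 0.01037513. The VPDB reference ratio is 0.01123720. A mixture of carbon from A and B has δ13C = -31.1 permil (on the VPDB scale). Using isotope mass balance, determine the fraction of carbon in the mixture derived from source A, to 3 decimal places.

δ_A = (0.01096063/0.01123720 − 1)×1000 = (0.975388 − 1)×1000 = -24.612 permil
δ_B = (0.01037513/0.01123720 − 1)×1000 = (0.923284 − 1)×1000 = -76.716 permil
f_A = (δ_mix − δ_B)/(δ_A − δ_B) = (-31.1 − (-76.716))/(-24.612 − (-76.716))
f_A = 45.616 / 52.104 = 0.8755

0.875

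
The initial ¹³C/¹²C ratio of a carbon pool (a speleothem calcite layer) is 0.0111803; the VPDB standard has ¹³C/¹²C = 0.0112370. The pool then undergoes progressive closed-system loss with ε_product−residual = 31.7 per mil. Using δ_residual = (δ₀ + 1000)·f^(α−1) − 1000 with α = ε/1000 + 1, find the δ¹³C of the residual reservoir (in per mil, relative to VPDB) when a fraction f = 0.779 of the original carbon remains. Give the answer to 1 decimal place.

δ₀ = (0.0111803/0.0112370 − 1)×1000 = (0.994954 − 1)×1000 = -5.046 per mil
α − 1 = ε/1000 = 0.0317
f^(α−1) = 0.779^(0.0317) = 0.992114
δ_res = (-5.046 + 1000) × 0.992114 − 1000 = 987.108 − 1000 = -12.89 per mil

-12.9 per mil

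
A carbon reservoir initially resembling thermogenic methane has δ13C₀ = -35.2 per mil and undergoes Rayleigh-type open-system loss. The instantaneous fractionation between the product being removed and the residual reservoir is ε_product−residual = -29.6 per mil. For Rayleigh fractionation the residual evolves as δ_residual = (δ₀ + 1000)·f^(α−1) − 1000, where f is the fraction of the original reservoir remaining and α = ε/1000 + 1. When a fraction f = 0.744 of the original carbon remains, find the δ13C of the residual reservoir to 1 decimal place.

-26.7 per mil

Rayleigh residual: δ_res = (δ₀ + 1000)·f^(α−1) − 1000
α = ε/1000 + 1 = 0.97040, so α − 1 = -0.02960
f^(α−1) = 0.744^(-0.02960) = 1.008792
δ_res = (-35.2 + 1000) × 1.008792 − 1000 = 973.282 − 1000 = -26.72 per mil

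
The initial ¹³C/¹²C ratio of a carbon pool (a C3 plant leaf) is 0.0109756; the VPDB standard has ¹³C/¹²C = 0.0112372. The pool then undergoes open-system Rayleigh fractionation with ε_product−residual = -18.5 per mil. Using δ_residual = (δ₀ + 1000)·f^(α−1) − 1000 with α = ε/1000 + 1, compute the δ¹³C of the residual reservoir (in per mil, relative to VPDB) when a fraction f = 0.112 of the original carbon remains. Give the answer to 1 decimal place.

δ₀ = (0.0109756/0.0112372 − 1)×1000 = (0.976720 − 1)×1000 = -23.280 per mil
α − 1 = ε/1000 = -0.0185
f^(α−1) = 0.112^(-0.0185) = 1.041333
δ_res = (-23.280 + 1000) × 1.041333 − 1000 = 1017.091 − 1000 = 17.09 per mil

17.1 per mil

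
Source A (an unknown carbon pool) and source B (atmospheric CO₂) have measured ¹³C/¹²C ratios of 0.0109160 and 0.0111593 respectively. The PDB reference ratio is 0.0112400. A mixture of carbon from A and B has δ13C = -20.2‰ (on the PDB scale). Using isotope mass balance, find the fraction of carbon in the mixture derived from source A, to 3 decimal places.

δ_A = (0.0109160/0.0112400 − 1)×1000 = (0.971174 − 1)×1000 = -28.826‰
δ_B = (0.0111593/0.0112400 − 1)×1000 = (0.992820 − 1)×1000 = -7.180‰
f_A = (δ_mix − δ_B)/(δ_A − δ_B) = (-20.2 − (-7.180))/(-28.826 − (-7.180))
f_A = -13.020 / -21.646 = 0.6015

0.602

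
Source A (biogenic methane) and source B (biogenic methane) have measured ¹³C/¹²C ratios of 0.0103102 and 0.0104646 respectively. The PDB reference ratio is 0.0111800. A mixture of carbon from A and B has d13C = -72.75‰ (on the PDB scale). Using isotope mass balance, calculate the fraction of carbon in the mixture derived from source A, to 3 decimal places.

δ_A = (0.0103102/0.0111800 − 1)×1000 = (0.922200 − 1)×1000 = -77.800‰
δ_B = (0.0104646/0.0111800 − 1)×1000 = (0.936011 − 1)×1000 = -63.989‰
f_A = (δ_mix − δ_B)/(δ_A − δ_B) = (-72.75 − (-63.989))/(-77.800 − (-63.989))
f_A = -8.761 / -13.810 = 0.6344

0.634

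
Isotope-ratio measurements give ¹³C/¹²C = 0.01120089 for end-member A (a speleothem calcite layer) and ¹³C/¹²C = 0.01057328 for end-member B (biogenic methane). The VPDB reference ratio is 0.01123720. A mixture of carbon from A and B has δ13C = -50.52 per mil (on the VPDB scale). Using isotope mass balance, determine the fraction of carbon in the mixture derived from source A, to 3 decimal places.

0.153

δ_A = (0.01120089/0.01123720 − 1)×1000 = (0.996769 − 1)×1000 = -3.231 per mil
δ_B = (0.01057328/0.01123720 − 1)×1000 = (0.940918 − 1)×1000 = -59.082 per mil
f_A = (δ_mix − δ_B)/(δ_A − δ_B) = (-50.52 − (-59.082))/(-3.231 − (-59.082))
f_A = 8.562 / 55.851 = 0.1533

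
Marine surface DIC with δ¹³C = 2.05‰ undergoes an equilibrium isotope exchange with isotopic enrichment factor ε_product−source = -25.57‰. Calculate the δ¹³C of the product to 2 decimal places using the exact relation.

-23.57‰

To first order, δ_product ≈ δ_source + ε = -23.52‰.
Exactly, δ_product = (δ_source + 1000)·(ε/1000 + 1) − 1000.
δ_product = (2.05 + 1000) × (-25.57/1000 + 1) − 1000
δ_product = -23.572‰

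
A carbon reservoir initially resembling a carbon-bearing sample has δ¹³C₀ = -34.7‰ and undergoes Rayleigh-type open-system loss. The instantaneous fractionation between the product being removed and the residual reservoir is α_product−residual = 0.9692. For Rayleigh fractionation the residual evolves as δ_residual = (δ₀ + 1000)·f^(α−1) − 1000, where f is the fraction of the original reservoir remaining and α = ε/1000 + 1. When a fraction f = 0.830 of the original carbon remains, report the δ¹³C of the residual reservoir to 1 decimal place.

Rayleigh residual: δ_res = (δ₀ + 1000)·f^(α−1) − 1000
α − 1 = -0.03080
f^(α−1) = 0.830^(-0.03080) = 1.005755
δ_res = (-34.7 + 1000) × 1.005755 − 1000 = 970.856 − 1000 = -29.14‰

-29.1‰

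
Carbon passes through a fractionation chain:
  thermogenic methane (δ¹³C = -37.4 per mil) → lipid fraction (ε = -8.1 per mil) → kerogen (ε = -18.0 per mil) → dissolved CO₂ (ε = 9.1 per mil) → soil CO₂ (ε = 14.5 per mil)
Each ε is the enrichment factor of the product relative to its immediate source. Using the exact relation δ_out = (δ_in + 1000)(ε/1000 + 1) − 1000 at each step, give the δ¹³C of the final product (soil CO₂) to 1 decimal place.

-40.1 per mil

step 1: δ = (-37.40 + 1000)·(-8.1/1000 + 1) − 1000 = -45.20 per mil
step 2: δ = (-45.20 + 1000)·(-18.0/1000 + 1) − 1000 = -62.38 per mil
step 3: δ = (-62.38 + 1000)·(9.1/1000 + 1) − 1000 = -53.85 per mil
step 4: δ = (-53.85 + 1000)·(14.5/1000 + 1) − 1000 = -40.13 per mil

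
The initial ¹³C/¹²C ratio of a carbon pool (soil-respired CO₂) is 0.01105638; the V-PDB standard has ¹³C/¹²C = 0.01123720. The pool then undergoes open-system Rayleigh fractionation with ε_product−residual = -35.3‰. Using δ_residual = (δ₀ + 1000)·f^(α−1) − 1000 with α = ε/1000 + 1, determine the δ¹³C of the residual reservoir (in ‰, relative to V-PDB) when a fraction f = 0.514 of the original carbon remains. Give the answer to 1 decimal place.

7.3‰

δ₀ = (0.01105638/0.01123720 − 1)×1000 = (0.983909 − 1)×1000 = -16.091‰
α − 1 = ε/1000 = -0.0353
f^(α−1) = 0.514^(-0.0353) = 1.023771
δ_res = (-16.091 + 1000) × 1.023771 − 1000 = 1007.298 − 1000 = 7.30‰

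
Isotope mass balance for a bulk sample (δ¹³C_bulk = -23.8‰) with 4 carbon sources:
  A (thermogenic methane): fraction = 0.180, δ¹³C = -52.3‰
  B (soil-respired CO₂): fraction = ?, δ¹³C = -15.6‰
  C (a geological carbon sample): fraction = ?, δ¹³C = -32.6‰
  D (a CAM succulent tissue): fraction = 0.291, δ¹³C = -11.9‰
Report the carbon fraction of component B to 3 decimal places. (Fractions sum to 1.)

0.372

Let f_B and f_C be the unknown fractions; fractions sum to 1 so f_B + f_C = 0.529.
Mass balance: Σ fᵢ·δᵢ = δ_bulk ⇒ f_B·(-15.6) + f_C·(-32.6) = -23.8 − (-12.877) = -10.923
Substitute f_C = 0.529 − f_B:
f_B·(-15.6 − -32.6) = -10.923 − 0.529×(-32.6) = 6.322
f_B = 6.322 / 17.0 = 0.3719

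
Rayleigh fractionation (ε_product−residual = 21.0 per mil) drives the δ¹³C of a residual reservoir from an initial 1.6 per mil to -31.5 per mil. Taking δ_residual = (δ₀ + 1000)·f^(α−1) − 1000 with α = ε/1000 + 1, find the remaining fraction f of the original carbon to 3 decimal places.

0.202

α − 1 = ε/1000 = 0.0210
(δ_res + 1000)/(δ₀ + 1000) = (-31.5 + 1000)/(1.6 + 1000) = 968.5/1001.6 = 0.966953
f = 0.966953^(1/0.0210) = exp(ln(0.966953)/0.0210) = exp(-0.03361/0.0210)
f = exp(-1.6003) = 0.2018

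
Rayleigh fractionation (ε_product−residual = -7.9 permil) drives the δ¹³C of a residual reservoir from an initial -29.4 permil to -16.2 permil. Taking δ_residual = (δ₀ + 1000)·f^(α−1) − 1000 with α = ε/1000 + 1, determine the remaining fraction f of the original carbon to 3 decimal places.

α − 1 = ε/1000 = -0.0079
(δ_res + 1000)/(δ₀ + 1000) = (-16.2 + 1000)/(-29.4 + 1000) = 983.8/970.6 = 1.013600
f = 1.013600^(1/-0.0079) = exp(ln(1.013600)/-0.0079) = exp(0.01351/-0.0079)
f = exp(-1.7099) = 0.1809

0.181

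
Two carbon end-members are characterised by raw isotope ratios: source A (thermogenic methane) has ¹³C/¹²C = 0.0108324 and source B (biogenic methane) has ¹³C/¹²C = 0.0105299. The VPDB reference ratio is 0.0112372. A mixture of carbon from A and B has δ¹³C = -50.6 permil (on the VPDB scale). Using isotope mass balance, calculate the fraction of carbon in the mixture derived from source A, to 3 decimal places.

0.459

δ_A = (0.0108324/0.0112372 − 1)×1000 = (0.963977 − 1)×1000 = -36.023 permil
δ_B = (0.0105299/0.0112372 − 1)×1000 = (0.937057 − 1)×1000 = -62.943 permil
f_A = (δ_mix − δ_B)/(δ_A − δ_B) = (-50.6 − (-62.943))/(-36.023 − (-62.943))
f_A = 12.343 / 26.920 = 0.4585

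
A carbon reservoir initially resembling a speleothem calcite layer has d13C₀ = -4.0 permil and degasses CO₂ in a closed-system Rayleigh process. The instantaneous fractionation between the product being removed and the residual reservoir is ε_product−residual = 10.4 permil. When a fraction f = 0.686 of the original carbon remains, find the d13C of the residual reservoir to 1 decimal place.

-7.9 permil

Rayleigh residual: δ_res = (δ₀ + 1000)·f^(α−1) − 1000
α = ε/1000 + 1 = 1.01040, so α − 1 = 0.01040
f^(α−1) = 0.686^(0.01040) = 0.996088
δ_res = (-4.0 + 1000) × 0.996088 − 1000 = 992.104 − 1000 = -7.90 permil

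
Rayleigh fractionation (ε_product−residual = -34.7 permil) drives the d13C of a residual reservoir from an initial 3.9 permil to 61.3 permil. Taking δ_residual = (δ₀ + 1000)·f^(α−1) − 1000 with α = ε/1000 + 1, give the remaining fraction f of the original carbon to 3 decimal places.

α − 1 = ε/1000 = -0.0347
(δ_res + 1000)/(δ₀ + 1000) = (61.3 + 1000)/(3.9 + 1000) = 1061.3/1003.9 = 1.057177
f = 1.057177^(1/-0.0347) = exp(ln(1.057177)/-0.0347) = exp(0.05560/-0.0347)
f = exp(-1.6024) = 0.2014

0.201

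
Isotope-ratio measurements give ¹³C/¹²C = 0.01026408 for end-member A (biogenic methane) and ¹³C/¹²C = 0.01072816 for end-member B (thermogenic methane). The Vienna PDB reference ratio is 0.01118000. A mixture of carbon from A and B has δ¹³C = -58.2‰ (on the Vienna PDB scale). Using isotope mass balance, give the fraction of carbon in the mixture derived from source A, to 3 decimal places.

δ_A = (0.01026408/0.01118000 − 1)×1000 = (0.918075 − 1)×1000 = -81.925‰
δ_B = (0.01072816/0.01118000 − 1)×1000 = (0.959585 − 1)×1000 = -40.415‰
f_A = (δ_mix − δ_B)/(δ_A − δ_B) = (-58.2 − (-40.415))/(-81.925 − (-40.415))
f_A = -17.785 / -41.510 = 0.4285

0.428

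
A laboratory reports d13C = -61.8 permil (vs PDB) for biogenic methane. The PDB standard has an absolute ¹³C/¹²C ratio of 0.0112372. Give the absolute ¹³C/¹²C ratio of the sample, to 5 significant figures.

0.010543

R_sample = R_standard × (d13C/1000 + 1)
R_sample = 0.0112372 × (-61.8/1000 + 1) = 0.0112372 × 0.938200
R_sample = 0.0105427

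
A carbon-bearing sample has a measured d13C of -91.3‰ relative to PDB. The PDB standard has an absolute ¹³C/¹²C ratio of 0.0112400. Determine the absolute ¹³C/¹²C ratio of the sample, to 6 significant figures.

0.0102138

R_sample = R_standard × (d13C/1000 + 1)
R_sample = 0.0112400 × (-91.3/1000 + 1) = 0.0112400 × 0.908700
R_sample = 0.0102138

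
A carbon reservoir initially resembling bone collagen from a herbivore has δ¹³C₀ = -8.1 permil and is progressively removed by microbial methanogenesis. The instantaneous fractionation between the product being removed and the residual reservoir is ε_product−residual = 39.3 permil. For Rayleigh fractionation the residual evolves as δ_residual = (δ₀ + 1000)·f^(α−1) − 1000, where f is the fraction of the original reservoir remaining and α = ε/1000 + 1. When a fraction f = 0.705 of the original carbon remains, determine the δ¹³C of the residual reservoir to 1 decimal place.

-21.6 permil

Rayleigh residual: δ_res = (δ₀ + 1000)·f^(α−1) − 1000
α = ε/1000 + 1 = 1.03930, so α − 1 = 0.03930
f^(α−1) = 0.705^(0.03930) = 0.986356
δ_res = (-8.1 + 1000) × 0.986356 − 1000 = 978.367 − 1000 = -21.63 permil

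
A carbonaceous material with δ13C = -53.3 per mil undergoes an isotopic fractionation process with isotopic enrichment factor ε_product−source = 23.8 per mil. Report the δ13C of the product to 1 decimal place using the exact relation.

To first order, δ_product ≈ δ_source + ε = -29.5 per mil.
Exactly, δ_product = (δ_source + 1000)·(ε/1000 + 1) − 1000.
δ_product = (-53.3 + 1000) × (23.8/1000 + 1) − 1000
δ_product = -30.77 per mil

-30.8 per mil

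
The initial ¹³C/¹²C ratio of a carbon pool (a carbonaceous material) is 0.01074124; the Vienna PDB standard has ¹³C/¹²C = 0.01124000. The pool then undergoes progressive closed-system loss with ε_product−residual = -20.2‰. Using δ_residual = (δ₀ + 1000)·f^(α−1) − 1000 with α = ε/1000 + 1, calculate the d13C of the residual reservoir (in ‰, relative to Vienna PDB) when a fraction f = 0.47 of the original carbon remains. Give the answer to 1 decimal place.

δ₀ = (0.01074124/0.01124000 − 1)×1000 = (0.955626 − 1)×1000 = -44.374‰
α − 1 = ε/1000 = -0.0202
f^(α−1) = 0.47^(-0.0202) = 1.015368
δ_res = (-44.374 + 1000) × 1.015368 − 1000 = 970.313 − 1000 = -29.69‰

-29.7‰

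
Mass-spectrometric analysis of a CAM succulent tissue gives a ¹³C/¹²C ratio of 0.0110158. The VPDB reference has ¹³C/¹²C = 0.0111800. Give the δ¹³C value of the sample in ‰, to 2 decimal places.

-14.69‰

δ¹³C = (R_sample / R_standard − 1) × 1000
R_sample / R_standard = 0.0110158 / 0.0111800 = 0.985313
δ¹³C = (0.985313 − 1) × 1000 = -14.687‰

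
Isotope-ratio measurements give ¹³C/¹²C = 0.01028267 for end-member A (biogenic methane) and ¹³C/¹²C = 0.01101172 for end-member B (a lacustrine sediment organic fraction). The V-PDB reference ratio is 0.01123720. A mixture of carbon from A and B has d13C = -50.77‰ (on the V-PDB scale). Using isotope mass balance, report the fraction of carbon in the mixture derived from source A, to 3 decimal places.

0.473

δ_A = (0.01028267/0.01123720 − 1)×1000 = (0.915056 − 1)×1000 = -84.944‰
δ_B = (0.01101172/0.01123720 − 1)×1000 = (0.979935 − 1)×1000 = -20.065‰
f_A = (δ_mix − δ_B)/(δ_A − δ_B) = (-50.77 − (-20.065))/(-84.944 − (-20.065))
f_A = -30.705 / -64.878 = 0.4733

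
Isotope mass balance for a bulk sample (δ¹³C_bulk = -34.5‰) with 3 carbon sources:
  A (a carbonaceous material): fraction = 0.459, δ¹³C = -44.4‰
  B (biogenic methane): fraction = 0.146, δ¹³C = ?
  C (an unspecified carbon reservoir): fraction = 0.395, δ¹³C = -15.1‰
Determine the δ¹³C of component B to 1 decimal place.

Isotope mass balance: δ_bulk = Σ fᵢ·δᵢ.
-34.5 = 0.459×(-44.4) + 0.146×δ_B + 0.395×(-15.1)
0.146·δ_B = -34.5 − (-26.344) = -8.156
δ_B = -8.156 / 0.146 = -55.86‰

-55.9‰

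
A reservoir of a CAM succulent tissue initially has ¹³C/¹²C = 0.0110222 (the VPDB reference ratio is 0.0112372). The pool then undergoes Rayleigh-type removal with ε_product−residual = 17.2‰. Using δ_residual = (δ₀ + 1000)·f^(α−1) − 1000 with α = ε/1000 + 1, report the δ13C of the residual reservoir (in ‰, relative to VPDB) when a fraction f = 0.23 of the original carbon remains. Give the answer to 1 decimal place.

-43.6‰

δ₀ = (0.0110222/0.0112372 − 1)×1000 = (0.980867 − 1)×1000 = -19.133‰
α − 1 = ε/1000 = 0.0172
f^(α−1) = 0.23^(0.0172) = 0.975038
δ_res = (-19.133 + 1000) × 0.975038 − 1000 = 956.383 − 1000 = -43.62‰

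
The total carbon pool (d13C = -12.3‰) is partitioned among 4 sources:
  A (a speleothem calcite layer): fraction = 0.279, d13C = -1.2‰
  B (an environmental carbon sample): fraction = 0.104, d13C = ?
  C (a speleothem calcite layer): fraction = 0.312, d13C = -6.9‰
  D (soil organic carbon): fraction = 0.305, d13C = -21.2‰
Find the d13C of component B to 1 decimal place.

-32.2‰

Isotope mass balance: δ_bulk = Σ fᵢ·δᵢ.
-12.3 = 0.279×(-1.2) + 0.104×δ_B + 0.312×(-6.9) + 0.305×(-21.2)
0.104·δ_B = -12.3 − (-8.954) = -3.346
δ_B = -3.346 / 0.104 = -32.18‰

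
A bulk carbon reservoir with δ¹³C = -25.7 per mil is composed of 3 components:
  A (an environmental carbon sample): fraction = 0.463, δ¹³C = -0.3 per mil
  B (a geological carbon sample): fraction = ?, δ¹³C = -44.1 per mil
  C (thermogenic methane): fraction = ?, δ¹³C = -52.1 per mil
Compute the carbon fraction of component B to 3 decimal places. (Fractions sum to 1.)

Let f_B and f_C be the unknown fractions; fractions sum to 1 so f_B + f_C = 0.537.
Mass balance: Σ fᵢ·δᵢ = δ_bulk ⇒ f_B·(-44.1) + f_C·(-52.1) = -25.7 − (-0.139) = -25.561
Substitute f_C = 0.537 − f_B:
f_B·(-44.1 − -52.1) = -25.561 − 0.537×(-52.1) = 2.417
f_B = 2.417 / 8.0 = 0.3021

0.302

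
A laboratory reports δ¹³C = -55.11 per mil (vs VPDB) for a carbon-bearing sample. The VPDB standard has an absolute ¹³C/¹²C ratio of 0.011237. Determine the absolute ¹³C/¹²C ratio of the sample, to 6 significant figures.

0.0106177

R_sample = R_standard × (δ¹³C/1000 + 1)
R_sample = 0.011237 × (-55.11/1000 + 1) = 0.011237 × 0.944890
R_sample = 0.0106177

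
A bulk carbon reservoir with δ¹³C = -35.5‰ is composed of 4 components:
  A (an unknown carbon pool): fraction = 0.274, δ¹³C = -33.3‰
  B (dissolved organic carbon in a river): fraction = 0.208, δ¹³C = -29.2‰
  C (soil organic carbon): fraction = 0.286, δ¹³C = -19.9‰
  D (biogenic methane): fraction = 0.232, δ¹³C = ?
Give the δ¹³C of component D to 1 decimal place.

-63.0‰

Isotope mass balance: δ_bulk = Σ fᵢ·δᵢ.
-35.5 = 0.274×(-33.3) + 0.208×(-29.2) + 0.286×(-19.9) + 0.232×δ_D
0.232·δ_D = -35.5 − (-20.889) = -14.611
δ_D = -14.611 / 0.232 = -62.98‰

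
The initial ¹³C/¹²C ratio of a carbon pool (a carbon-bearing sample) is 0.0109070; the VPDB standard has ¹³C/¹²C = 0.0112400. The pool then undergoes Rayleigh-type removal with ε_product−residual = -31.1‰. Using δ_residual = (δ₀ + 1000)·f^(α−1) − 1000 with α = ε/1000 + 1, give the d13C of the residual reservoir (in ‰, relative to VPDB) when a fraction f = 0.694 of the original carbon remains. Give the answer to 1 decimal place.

δ₀ = (0.0109070/0.0112400 − 1)×1000 = (0.970374 − 1)×1000 = -29.626‰
α − 1 = ε/1000 = -0.0311
f^(α−1) = 0.694^(-0.0311) = 1.011425
δ_res = (-29.626 + 1000) × 1.011425 − 1000 = 981.460 − 1000 = -18.54‰

-18.5‰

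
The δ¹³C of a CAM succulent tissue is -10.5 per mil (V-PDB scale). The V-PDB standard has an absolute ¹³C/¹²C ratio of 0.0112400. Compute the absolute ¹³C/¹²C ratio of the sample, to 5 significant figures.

0.011122

R_sample = R_standard × (δ¹³C/1000 + 1)
R_sample = 0.0112400 × (-10.5/1000 + 1) = 0.0112400 × 0.989500
R_sample = 0.0111220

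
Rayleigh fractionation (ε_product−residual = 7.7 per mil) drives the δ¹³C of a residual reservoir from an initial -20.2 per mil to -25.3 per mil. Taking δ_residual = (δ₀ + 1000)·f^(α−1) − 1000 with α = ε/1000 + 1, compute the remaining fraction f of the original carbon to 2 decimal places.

0.51

α − 1 = ε/1000 = 0.0077
(δ_res + 1000)/(δ₀ + 1000) = (-25.3 + 1000)/(-20.2 + 1000) = 974.7/979.8 = 0.994795
f = 0.994795^(1/0.0077) = exp(ln(0.994795)/0.0077) = exp(-0.00522/0.0077)
f = exp(-0.6778) = 0.5078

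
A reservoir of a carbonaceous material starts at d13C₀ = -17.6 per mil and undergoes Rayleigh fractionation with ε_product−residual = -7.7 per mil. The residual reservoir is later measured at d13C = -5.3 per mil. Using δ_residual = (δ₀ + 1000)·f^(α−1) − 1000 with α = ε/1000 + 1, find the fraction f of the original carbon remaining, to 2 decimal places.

α − 1 = ε/1000 = -0.0077
(δ_res + 1000)/(δ₀ + 1000) = (-5.3 + 1000)/(-17.6 + 1000) = 994.7/982.4 = 1.012520
f = 1.012520^(1/-0.0077) = exp(ln(1.012520)/-0.0077) = exp(0.01244/-0.0077)
f = exp(-1.6159) = 0.1987

0.20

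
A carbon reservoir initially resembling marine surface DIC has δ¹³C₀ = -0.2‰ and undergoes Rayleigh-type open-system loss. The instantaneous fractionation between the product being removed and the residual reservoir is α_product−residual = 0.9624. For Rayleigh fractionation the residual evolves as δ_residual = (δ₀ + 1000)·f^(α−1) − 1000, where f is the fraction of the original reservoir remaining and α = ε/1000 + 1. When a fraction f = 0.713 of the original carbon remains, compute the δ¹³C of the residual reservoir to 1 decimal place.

Rayleigh residual: δ_res = (δ₀ + 1000)·f^(α−1) − 1000
α − 1 = -0.03760
f^(α−1) = 0.713^(-0.03760) = 1.012800
δ_res = (-0.2 + 1000) × 1.012800 − 1000 = 1012.598 − 1000 = 12.60‰

12.6‰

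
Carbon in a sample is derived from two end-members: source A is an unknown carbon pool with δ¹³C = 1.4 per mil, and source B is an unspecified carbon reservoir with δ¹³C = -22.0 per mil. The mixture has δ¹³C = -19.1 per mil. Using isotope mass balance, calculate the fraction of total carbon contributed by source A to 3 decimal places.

δ_mix = f_A·δ_A + (1 − f_A)·δ_B  ⇒  f_A = (δ_mix − δ_B)/(δ_A − δ_B)
f_A = (-19.1 − (-22.0)) / (1.4 − (-22.0))
f_A = 2.9 / 23.4 = 0.1239

0.124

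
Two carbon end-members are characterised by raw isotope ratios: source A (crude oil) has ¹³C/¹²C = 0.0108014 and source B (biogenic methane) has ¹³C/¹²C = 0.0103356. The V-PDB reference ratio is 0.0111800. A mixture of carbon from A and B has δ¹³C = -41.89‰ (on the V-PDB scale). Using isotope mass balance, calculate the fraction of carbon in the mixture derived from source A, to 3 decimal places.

δ_A = (0.0108014/0.0111800 − 1)×1000 = (0.966136 − 1)×1000 = -33.864‰
δ_B = (0.0103356/0.0111800 − 1)×1000 = (0.924472 − 1)×1000 = -75.528‰
f_A = (δ_mix − δ_B)/(δ_A − δ_B) = (-41.89 − (-75.528))/(-33.864 − (-75.528))
f_A = 33.638 / 41.664 = 0.8074

0.807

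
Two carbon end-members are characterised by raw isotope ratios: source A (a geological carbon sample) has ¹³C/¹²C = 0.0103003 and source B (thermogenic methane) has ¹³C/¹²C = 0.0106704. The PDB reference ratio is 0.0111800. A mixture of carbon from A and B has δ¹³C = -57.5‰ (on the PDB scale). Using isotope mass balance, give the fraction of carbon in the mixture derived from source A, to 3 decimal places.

0.360

δ_A = (0.0103003/0.0111800 − 1)×1000 = (0.921315 − 1)×1000 = -78.685‰
δ_B = (0.0106704/0.0111800 − 1)×1000 = (0.954419 − 1)×1000 = -45.581‰
f_A = (δ_mix − δ_B)/(δ_A − δ_B) = (-57.5 − (-45.581))/(-78.685 − (-45.581))
f_A = -11.919 / -33.104 = 0.3600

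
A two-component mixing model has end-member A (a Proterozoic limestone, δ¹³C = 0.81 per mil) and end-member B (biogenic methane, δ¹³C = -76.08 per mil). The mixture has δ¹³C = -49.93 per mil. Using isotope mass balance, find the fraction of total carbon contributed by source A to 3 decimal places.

0.340

δ_mix = f_A·δ_A + (1 − f_A)·δ_B  ⇒  f_A = (δ_mix − δ_B)/(δ_A − δ_B)
f_A = (-49.93 − (-76.08)) / (0.81 − (-76.08))
f_A = 26.15 / 76.89 = 0.3401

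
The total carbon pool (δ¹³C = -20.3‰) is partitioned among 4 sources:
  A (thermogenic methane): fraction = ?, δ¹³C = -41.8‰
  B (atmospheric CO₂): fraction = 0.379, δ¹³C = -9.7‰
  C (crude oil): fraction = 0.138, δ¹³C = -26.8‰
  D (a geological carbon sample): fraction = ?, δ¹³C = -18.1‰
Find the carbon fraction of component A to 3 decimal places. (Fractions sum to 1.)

0.176

Let f_A and f_D be the unknown fractions; fractions sum to 1 so f_A + f_D = 0.483.
Mass balance: Σ fᵢ·δᵢ = δ_bulk ⇒ f_A·(-41.8) + f_D·(-18.1) = -20.3 − (-7.375) = -12.925
Substitute f_D = 0.483 − f_A:
f_A·(-41.8 − -18.1) = -12.925 − 0.483×(-18.1) = -4.183
f_A = -4.183 / -23.7 = 0.1765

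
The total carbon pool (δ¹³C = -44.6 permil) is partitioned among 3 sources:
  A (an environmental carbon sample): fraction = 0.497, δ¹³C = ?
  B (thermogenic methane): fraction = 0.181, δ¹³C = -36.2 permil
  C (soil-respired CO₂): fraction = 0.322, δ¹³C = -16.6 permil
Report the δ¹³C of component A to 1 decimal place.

-65.8 permil

Isotope mass balance: δ_bulk = Σ fᵢ·δᵢ.
-44.6 = 0.497×δ_A + 0.181×(-36.2) + 0.322×(-16.6)
0.497·δ_A = -44.6 − (-11.897) = -32.703
δ_A = -32.703 / 0.497 = -65.80 permil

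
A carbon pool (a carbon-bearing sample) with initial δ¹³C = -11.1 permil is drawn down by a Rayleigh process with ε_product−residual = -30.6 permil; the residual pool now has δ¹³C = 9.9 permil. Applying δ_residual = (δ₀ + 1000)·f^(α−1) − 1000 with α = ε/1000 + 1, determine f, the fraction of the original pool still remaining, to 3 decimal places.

α − 1 = ε/1000 = -0.0306
(δ_res + 1000)/(δ₀ + 1000) = (9.9 + 1000)/(-11.1 + 1000) = 1009.9/988.9 = 1.021236
f = 1.021236^(1/-0.0306) = exp(ln(1.021236)/-0.0306) = exp(0.02101/-0.0306)
f = exp(-0.6867) = 0.5032

0.503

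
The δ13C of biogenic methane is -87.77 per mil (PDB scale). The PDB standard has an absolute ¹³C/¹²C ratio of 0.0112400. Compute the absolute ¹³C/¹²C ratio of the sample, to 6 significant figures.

R_sample = R_standard × (δ13C/1000 + 1)
R_sample = 0.0112400 × (-87.77/1000 + 1) = 0.0112400 × 0.912230
R_sample = 0.0102535

0.0102535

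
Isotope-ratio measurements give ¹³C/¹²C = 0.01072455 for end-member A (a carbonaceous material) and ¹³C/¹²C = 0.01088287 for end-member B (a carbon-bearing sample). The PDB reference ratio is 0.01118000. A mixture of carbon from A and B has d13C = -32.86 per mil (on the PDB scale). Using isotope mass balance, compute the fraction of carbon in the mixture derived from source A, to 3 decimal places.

0.444

δ_A = (0.01072455/0.01118000 − 1)×1000 = (0.959262 − 1)×1000 = -40.738 per mil
δ_B = (0.01088287/0.01118000 − 1)×1000 = (0.973423 − 1)×1000 = -26.577 per mil
f_A = (δ_mix − δ_B)/(δ_A − δ_B) = (-32.86 − (-26.577))/(-40.738 − (-26.577))
f_A = -6.283 / -14.161 = 0.4437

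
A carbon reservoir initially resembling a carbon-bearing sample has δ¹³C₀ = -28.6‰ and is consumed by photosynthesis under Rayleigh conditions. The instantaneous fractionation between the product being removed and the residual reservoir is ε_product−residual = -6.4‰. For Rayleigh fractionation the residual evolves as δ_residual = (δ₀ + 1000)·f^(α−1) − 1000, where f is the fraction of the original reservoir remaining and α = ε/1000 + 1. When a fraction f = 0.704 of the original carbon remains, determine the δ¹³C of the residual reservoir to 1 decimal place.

Rayleigh residual: δ_res = (δ₀ + 1000)·f^(α−1) − 1000
α = ε/1000 + 1 = 0.99360, so α − 1 = -0.00640
f^(α−1) = 0.704^(-0.00640) = 1.002249
δ_res = (-28.6 + 1000) × 1.002249 − 1000 = 973.584 − 1000 = -26.42‰

-26.4‰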